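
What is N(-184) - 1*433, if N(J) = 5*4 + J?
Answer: -597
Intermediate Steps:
N(J) = 20 + J
N(-184) - 1*433 = (20 - 184) - 1*433 = -164 - 433 = -597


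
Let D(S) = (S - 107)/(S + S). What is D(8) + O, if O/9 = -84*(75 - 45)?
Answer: -362979/16 ≈ -22686.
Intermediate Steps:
O = -22680 (O = 9*(-84*(75 - 45)) = 9*(-84*30) = 9*(-2520) = -22680)
D(S) = (-107 + S)/(2*S) (D(S) = (-107 + S)/((2*S)) = (-107 + S)*(1/(2*S)) = (-107 + S)/(2*S))
D(8) + O = (1/2)*(-107 + 8)/8 - 22680 = (1/2)*(1/8)*(-99) - 22680 = -99/16 - 22680 = -362979/16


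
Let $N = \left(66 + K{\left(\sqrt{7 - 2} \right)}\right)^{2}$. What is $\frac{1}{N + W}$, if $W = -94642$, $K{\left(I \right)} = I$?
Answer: $- \frac{90281}{8150571841} - \frac{132 \sqrt{5}}{8150571841} \approx -1.1113 \cdot 10^{-5}$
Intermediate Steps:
$N = \left(66 + \sqrt{5}\right)^{2}$ ($N = \left(66 + \sqrt{7 - 2}\right)^{2} = \left(66 + \sqrt{5}\right)^{2} \approx 4656.2$)
$\frac{1}{N + W} = \frac{1}{\left(66 + \sqrt{5}\right)^{2} - 94642} = \frac{1}{-94642 + \left(66 + \sqrt{5}\right)^{2}}$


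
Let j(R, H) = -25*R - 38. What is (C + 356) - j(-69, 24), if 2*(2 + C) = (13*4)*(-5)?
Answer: -1463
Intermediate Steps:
j(R, H) = -38 - 25*R
C = -132 (C = -2 + ((13*4)*(-5))/2 = -2 + (52*(-5))/2 = -2 + (1/2)*(-260) = -2 - 130 = -132)
(C + 356) - j(-69, 24) = (-132 + 356) - (-38 - 25*(-69)) = 224 - (-38 + 1725) = 224 - 1*1687 = 224 - 1687 = -1463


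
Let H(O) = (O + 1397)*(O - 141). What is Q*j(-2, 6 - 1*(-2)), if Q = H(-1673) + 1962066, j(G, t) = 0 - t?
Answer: -19701840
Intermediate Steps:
H(O) = (-141 + O)*(1397 + O) (H(O) = (1397 + O)*(-141 + O) = (-141 + O)*(1397 + O))
j(G, t) = -t
Q = 2462730 (Q = (-196977 + (-1673)² + 1256*(-1673)) + 1962066 = (-196977 + 2798929 - 2101288) + 1962066 = 500664 + 1962066 = 2462730)
Q*j(-2, 6 - 1*(-2)) = 2462730*(-(6 - 1*(-2))) = 2462730*(-(6 + 2)) = 2462730*(-1*8) = 2462730*(-8) = -19701840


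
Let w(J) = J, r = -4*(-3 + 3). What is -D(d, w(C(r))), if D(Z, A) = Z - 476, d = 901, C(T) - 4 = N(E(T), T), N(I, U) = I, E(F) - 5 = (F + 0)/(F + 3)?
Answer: -425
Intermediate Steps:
r = 0 (r = -4*0 = 0)
E(F) = 5 + F/(3 + F) (E(F) = 5 + (F + 0)/(F + 3) = 5 + F/(3 + F))
C(T) = 4 + 3*(5 + 2*T)/(3 + T)
D(Z, A) = -476 + Z
-D(d, w(C(r))) = -(-476 + 901) = -1*425 = -425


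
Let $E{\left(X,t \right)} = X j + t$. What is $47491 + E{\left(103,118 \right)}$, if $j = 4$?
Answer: $48021$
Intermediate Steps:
$E{\left(X,t \right)} = t + 4 X$ ($E{\left(X,t \right)} = X 4 + t = 4 X + t = t + 4 X$)
$47491 + E{\left(103,118 \right)} = 47491 + \left(118 + 4 \cdot 103\right) = 47491 + \left(118 + 412\right) = 47491 + 530 = 48021$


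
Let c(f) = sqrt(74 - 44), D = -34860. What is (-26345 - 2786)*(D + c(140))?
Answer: 1015506660 - 29131*sqrt(30) ≈ 1.0153e+9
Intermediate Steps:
c(f) = sqrt(30)
(-26345 - 2786)*(D + c(140)) = (-26345 - 2786)*(-34860 + sqrt(30)) = -29131*(-34860 + sqrt(30)) = 1015506660 - 29131*sqrt(30)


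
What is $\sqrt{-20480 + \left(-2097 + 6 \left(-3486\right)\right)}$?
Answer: $i \sqrt{43493} \approx 208.55 i$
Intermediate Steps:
$\sqrt{-20480 + \left(-2097 + 6 \left(-3486\right)\right)} = \sqrt{-20480 - 23013} = \sqrt{-43493} = i \sqrt{43493}$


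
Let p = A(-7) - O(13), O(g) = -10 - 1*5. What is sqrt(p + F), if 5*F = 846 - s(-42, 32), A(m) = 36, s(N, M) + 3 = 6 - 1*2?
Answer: 2*sqrt(55) ≈ 14.832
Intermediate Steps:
s(N, M) = 1 (s(N, M) = -3 + (6 - 1*2) = -3 + (6 - 2) = -3 + 4 = 1)
F = 169 (F = (846 - 1*1)/5 = (846 - 1)/5 = (1/5)*845 = 169)
O(g) = -15 (O(g) = -10 - 5 = -15)
p = 51 (p = 36 - 1*(-15) = 36 + 15 = 51)
sqrt(p + F) = sqrt(51 + 169) = sqrt(220) = 2*sqrt(55)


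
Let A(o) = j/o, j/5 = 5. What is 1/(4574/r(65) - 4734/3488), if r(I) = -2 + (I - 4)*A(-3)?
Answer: -2670064/27555045 ≈ -0.096899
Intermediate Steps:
j = 25 (j = 5*5 = 25)
A(o) = 25/o
r(I) = 94/3 - 25*I/3 (r(I) = -2 + (I - 4)*(25/(-3)) = -2 + (-4 + I)*(25*(-⅓)) = -2 + (-4 + I)*(-25/3) = -2 + (100/3 - 25*I/3) = 94/3 - 25*I/3)
1/(4574/r(65) - 4734/3488) = 1/(4574/(94/3 - 25/3*65) - 4734/3488) = 1/(4574/(94/3 - 1625/3) - 4734*1/3488) = 1/(4574/(-1531/3) - 2367/1744) = 1/(4574*(-3/1531) - 2367/1744) = 1/(-13722/1531 - 2367/1744) = 1/(-27555045/2670064) = -2670064/27555045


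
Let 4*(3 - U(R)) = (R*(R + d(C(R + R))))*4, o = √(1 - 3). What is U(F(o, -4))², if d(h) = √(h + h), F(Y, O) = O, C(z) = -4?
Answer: 41 - 208*I*√2 ≈ 41.0 - 294.16*I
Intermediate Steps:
o = I*√2 (o = √(-2) = I*√2 ≈ 1.4142*I)
d(h) = √2*√h (d(h) = √(2*h) = √2*√h)
U(R) = 3 - R*(R + 2*I*√2) (U(R) = 3 - R*(R + √2*√(-4))*4/4 = 3 - R*(R + √2*(2*I))*4/4 = 3 - R*(R + 2*I*√2)*4/4 = 3 - R*(R + 2*I*√2))
U(F(o, -4))² = (3 - 1*(-4)² - 2*I*(-4)*√2)² = (3 - 1*16 + 8*I*√2)² = (3 - 16 + 8*I*√2)² = (-13 + 8*I*√2)²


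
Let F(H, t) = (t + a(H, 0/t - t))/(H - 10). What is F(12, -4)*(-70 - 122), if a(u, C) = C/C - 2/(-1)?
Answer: 96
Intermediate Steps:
a(u, C) = 3 (a(u, C) = 1 - 2*(-1) = 1 + 2 = 3)
F(H, t) = (3 + t)/(-10 + H) (F(H, t) = (t + 3)/(H - 10) = (3 + t)/(-10 + H))
F(12, -4)*(-70 - 122) = ((3 - 4)/(-10 + 12))*(-70 - 122) = (-1/2)*(-192) = ((1/2)*(-1))*(-192) = -1/2*(-192) = 96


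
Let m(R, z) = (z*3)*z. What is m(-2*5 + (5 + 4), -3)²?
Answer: 729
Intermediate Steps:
m(R, z) = 3*z² (m(R, z) = (3*z)*z = 3*z²)
m(-2*5 + (5 + 4), -3)² = (3*(-3)²)² = (3*9)² = 27² = 729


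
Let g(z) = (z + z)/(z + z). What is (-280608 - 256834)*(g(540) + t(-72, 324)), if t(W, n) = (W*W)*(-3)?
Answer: 8357760542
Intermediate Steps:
t(W, n) = -3*W² (t(W, n) = W²*(-3) = -3*W²)
g(z) = 1 (g(z) = (2*z)/((2*z)) = (2*z)*(1/(2*z)) = 1)
(-280608 - 256834)*(g(540) + t(-72, 324)) = (-280608 - 256834)*(1 - 3*(-72)²) = -537442*(1 - 3*5184) = -537442*(1 - 15552) = -537442*(-15551) = 8357760542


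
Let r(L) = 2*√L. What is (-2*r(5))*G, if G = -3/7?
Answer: 12*√5/7 ≈ 3.8333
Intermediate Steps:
G = -3/7 (G = -3*⅐ = -3/7 ≈ -0.42857)
(-2*r(5))*G = -4*√5*(-3/7) = 12*√5/7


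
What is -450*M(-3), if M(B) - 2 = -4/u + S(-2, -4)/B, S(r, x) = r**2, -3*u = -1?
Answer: 5100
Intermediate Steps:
u = 1/3 (u = -1/3*(-1) = 1/3 ≈ 0.33333)
M(B) = -10 + 4/B (M(B) = 2 + (-4/1/3 + (-2)**2/B) = 2 + (-4*3 + 4/B) = 2 + (-12 + 4/B) = -10 + 4/B)
-450*M(-3) = -450*(-10 + 4/(-3)) = -450*(-10 + 4*(-1/3)) = -450*(-10 - 4/3) = -450*(-34/3) = 5100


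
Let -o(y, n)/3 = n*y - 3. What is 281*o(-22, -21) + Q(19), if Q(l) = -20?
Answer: -386957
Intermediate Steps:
o(y, n) = 9 - 3*n*y (o(y, n) = -3*(n*y - 3) = -3*(-3 + n*y) = 9 - 3*n*y)
281*o(-22, -21) + Q(19) = 281*(9 - 3*(-21)*(-22)) - 20 = 281*(9 - 1386) - 20 = 281*(-1377) - 20 = -386937 - 20 = -386957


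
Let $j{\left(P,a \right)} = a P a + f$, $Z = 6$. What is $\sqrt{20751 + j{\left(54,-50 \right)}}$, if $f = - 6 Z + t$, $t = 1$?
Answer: $2 \sqrt{38929} \approx 394.61$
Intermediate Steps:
$f = -35$ ($f = \left(-6\right) 6 + 1 = -36 + 1 = -35$)
$j{\left(P,a \right)} = -35 + P a^{2}$ ($j{\left(P,a \right)} = a P a - 35 = P a a - 35 = P a^{2} - 35 = -35 + P a^{2}$)
$\sqrt{20751 + j{\left(54,-50 \right)}} = \sqrt{20751 - \left(35 - 54 \left(-50\right)^{2}\right)} = \sqrt{20751 + \left(-35 + 54 \cdot 2500\right)} = \sqrt{20751 + \left(-35 + 135000\right)} = \sqrt{20751 + 134965} = \sqrt{155716} = 2 \sqrt{38929}$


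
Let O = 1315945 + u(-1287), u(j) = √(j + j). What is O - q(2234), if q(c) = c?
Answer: 1313711 + 3*I*√286 ≈ 1.3137e+6 + 50.735*I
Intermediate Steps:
u(j) = √2*√j (u(j) = √(2*j) = √2*√j)
O = 1315945 + 3*I*√286 (O = 1315945 + √2*√(-1287) = 1315945 + √2*(3*I*√143) = 1315945 + 3*I*√286 ≈ 1.3159e+6 + 50.735*I)
O - q(2234) = (1315945 + 3*I*√286) - 1*2234 = (1315945 + 3*I*√286) - 2234 = 1313711 + 3*I*√286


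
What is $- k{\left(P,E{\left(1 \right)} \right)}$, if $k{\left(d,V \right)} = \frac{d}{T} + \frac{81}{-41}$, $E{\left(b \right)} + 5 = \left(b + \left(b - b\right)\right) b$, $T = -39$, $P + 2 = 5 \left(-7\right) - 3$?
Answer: $\frac{1519}{1599} \approx 0.94997$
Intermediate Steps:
$P = -40$ ($P = -2 + \left(5 \left(-7\right) - 3\right) = -2 - 38 = -40$)
$E{\left(b \right)} = -5 + b^{2}$ ($E{\left(b \right)} = -5 + \left(b + \left(b - b\right)\right) b = -5 + \left(b + 0\right) b = -5 + b b = -5 + b^{2}$)
$k{\left(d,V \right)} = - \frac{81}{41} - \frac{d}{39}$ ($k{\left(d,V \right)} = \frac{d}{-39} + \frac{81}{-41} = d \left(- \frac{1}{39}\right) + 81 \left(- \frac{1}{41}\right) = - \frac{d}{39} - \frac{81}{41} = - \frac{81}{41} - \frac{d}{39}$)
$- k{\left(P,E{\left(1 \right)} \right)} = - (- \frac{81}{41} - - \frac{40}{39}) = - (- \frac{81}{41} + \frac{40}{39}) = \left(-1\right) \left(- \frac{1519}{1599}\right) = \frac{1519}{1599}$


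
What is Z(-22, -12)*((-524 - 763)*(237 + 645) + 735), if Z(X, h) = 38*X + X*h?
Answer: 648876228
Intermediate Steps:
Z(-22, -12)*((-524 - 763)*(237 + 645) + 735) = (-22*(38 - 12))*((-524 - 763)*(237 + 645) + 735) = (-22*26)*(-1287*882 + 735) = -572*(-1135134 + 735) = -572*(-1134399) = 648876228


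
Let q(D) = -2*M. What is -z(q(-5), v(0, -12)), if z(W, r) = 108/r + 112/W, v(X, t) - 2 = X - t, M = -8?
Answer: -103/7 ≈ -14.714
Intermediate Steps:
v(X, t) = 2 + X - t (v(X, t) = 2 + (X - t) = 2 + X - t)
q(D) = 16 (q(D) = -2*(-8) = 16)
-z(q(-5), v(0, -12)) = -(108/(2 + 0 - 1*(-12)) + 112/16) = -(108/(2 + 0 + 12) + 112*(1/16)) = -(108/14 + 7) = -(108*(1/14) + 7) = -(54/7 + 7) = -1*103/7 = -103/7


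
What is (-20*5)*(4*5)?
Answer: -2000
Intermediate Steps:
(-20*5)*(4*5) = -100*20 = -2000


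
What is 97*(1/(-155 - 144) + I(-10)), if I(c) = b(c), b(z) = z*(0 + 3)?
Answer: -870187/299 ≈ -2910.3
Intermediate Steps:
b(z) = 3*z (b(z) = z*3 = 3*z)
I(c) = 3*c
97*(1/(-155 - 144) + I(-10)) = 97*(1/(-155 - 144) + 3*(-10)) = 97*(1/(-299) - 30) = 97*(-1/299 - 30) = 97*(-8971/299) = -870187/299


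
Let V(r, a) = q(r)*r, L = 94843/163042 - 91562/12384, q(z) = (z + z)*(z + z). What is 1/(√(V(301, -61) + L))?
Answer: 12*√193018017700355163942065/55063003512108355 ≈ 9.5746e-5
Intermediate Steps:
q(z) = 4*z² (q(z) = (2*z)*(2*z) = 4*z²)
L = -3438478973/504778032 (L = 94843*(1/163042) - 91562*1/12384 = 94843/163042 - 45781/6192 = -3438478973/504778032 ≈ -6.8119)
V(r, a) = 4*r³ (V(r, a) = (4*r²)*r = 4*r³)
1/(√(V(301, -61) + L)) = 1/(√(4*301³ - 3438478973/504778032)) = 1/(√(4*27270901 - 3438478973/504778032)) = 1/(√(109083604 - 3438478973/504778032)) = 1/(√(55063003512108355/504778032)) = 1/(√193018017700355163942065/42064836) = 12*√193018017700355163942065/55063003512108355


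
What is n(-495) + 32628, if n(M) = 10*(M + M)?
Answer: 22728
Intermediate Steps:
n(M) = 20*M (n(M) = 10*(2*M) = 20*M)
n(-495) + 32628 = 20*(-495) + 32628 = -9900 + 32628 = 22728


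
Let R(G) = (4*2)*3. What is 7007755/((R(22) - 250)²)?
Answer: 7007755/51076 ≈ 137.20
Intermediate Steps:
R(G) = 24 (R(G) = 8*3 = 24)
7007755/((R(22) - 250)²) = 7007755/((24 - 250)²) = 7007755/((-226)²) = 7007755/51076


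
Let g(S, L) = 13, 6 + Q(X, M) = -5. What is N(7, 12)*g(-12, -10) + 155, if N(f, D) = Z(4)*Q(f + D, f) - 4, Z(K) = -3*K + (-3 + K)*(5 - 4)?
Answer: 1676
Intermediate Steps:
Q(X, M) = -11 (Q(X, M) = -6 - 5 = -11)
Z(K) = -3 - 2*K (Z(K) = -3*K + (-3 + K)*1 = -3*K + (-3 + K) = -3 - 2*K)
N(f, D) = 117 (N(f, D) = (-3 - 2*4)*(-11) - 4 = (-3 - 8)*(-11) - 4 = -11*(-11) - 4 = 121 - 4 = 117)
N(7, 12)*g(-12, -10) + 155 = 117*13 + 155 = 1521 + 155 = 1676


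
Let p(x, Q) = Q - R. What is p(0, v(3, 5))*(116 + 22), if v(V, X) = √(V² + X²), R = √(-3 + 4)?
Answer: -138 + 138*√34 ≈ 666.67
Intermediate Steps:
R = 1 (R = √1 = 1)
p(x, Q) = -1 + Q (p(x, Q) = Q - 1*1 = Q - 1 = -1 + Q)
p(0, v(3, 5))*(116 + 22) = (-1 + √(3² + 5²))*(116 + 22) = (-1 + √(9 + 25))*138 = (-1 + √34)*138 = -138 + 138*√34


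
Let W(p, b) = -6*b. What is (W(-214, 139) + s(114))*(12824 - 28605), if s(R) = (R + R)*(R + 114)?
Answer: -807198150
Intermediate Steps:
s(R) = 2*R*(114 + R) (s(R) = (2*R)*(114 + R) = 2*R*(114 + R))
(W(-214, 139) + s(114))*(12824 - 28605) = (-6*139 + 2*114*(114 + 114))*(12824 - 28605) = (-834 + 2*114*228)*(-15781) = (-834 + 51984)*(-15781) = 51150*(-15781) = -807198150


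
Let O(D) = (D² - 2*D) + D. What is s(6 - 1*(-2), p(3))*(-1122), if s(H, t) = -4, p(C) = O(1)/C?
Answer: 4488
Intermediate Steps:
O(D) = D² - D
p(C) = 0 (p(C) = (1*(-1 + 1))/C = (1*0)/C = 0/C = 0)
s(6 - 1*(-2), p(3))*(-1122) = -4*(-1122) = 4488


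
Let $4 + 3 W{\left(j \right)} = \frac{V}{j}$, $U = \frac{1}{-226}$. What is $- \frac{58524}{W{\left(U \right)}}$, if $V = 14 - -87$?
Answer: $\frac{29262}{3805} \approx 7.6904$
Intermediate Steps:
$V = 101$ ($V = 14 + 87 = 101$)
$U = - \frac{1}{226} \approx -0.0044248$
$W{\left(j \right)} = - \frac{4}{3} + \frac{101}{3 j}$ ($W{\left(j \right)} = - \frac{4}{3} + \frac{101 \frac{1}{j}}{3} = - \frac{4}{3} + \frac{101}{3 j}$)
$- \frac{58524}{W{\left(U \right)}} = - \frac{58524}{\frac{1}{3} \frac{1}{- \frac{1}{226}} \left(101 - - \frac{2}{113}\right)} = - \frac{58524}{\frac{1}{3} \left(-226\right) \left(101 + \frac{2}{113}\right)} = - \frac{58524}{\frac{1}{3} \left(-226\right) \frac{11415}{113}} = - \frac{58524}{-7610} = \left(-58524\right) \left(- \frac{1}{7610}\right) = \frac{29262}{3805}$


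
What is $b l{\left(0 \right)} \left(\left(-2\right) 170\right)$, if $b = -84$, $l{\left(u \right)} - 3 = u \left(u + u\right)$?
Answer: $85680$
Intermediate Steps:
$l{\left(u \right)} = 3 + 2 u^{2}$ ($l{\left(u \right)} = 3 + u \left(u + u\right) = 3 + u 2 u = 3 + 2 u^{2}$)
$b l{\left(0 \right)} \left(\left(-2\right) 170\right) = - 84 \left(3 + 2 \cdot 0^{2}\right) \left(\left(-2\right) 170\right) = - 84 \left(3 + 2 \cdot 0\right) \left(-340\right) = - 84 \left(3 + 0\right) \left(-340\right) = \left(-84\right) 3 \left(-340\right) = \left(-252\right) \left(-340\right) = 85680$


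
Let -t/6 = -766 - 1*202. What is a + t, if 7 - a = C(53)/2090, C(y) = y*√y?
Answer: 5815 - 53*√53/2090 ≈ 5814.8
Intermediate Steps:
C(y) = y^(3/2)
t = 5808 (t = -6*(-766 - 1*202) = -6*(-766 - 202) = -6*(-968) = 5808)
a = 7 - 53*√53/2090 (a = 7 - 53^(3/2)/2090 = 7 - 53*√53/2090 ≈ 6.8154)
a + t = (7 - 53*√53/2090) + 5808 = 5815 - 53*√53/2090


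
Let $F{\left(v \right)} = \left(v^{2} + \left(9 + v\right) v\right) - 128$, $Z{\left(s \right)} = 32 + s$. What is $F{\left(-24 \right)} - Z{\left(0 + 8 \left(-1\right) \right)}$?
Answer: $784$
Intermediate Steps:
$F{\left(v \right)} = -128 + v^{2} + v \left(9 + v\right)$ ($F{\left(v \right)} = \left(v^{2} + v \left(9 + v\right)\right) - 128 = -128 + v^{2} + v \left(9 + v\right)$)
$F{\left(-24 \right)} - Z{\left(0 + 8 \left(-1\right) \right)} = \left(-128 + 2 \left(-24\right)^{2} + 9 \left(-24\right)\right) - \left(32 + \left(0 + 8 \left(-1\right)\right)\right) = \left(-128 + 2 \cdot 576 - 216\right) - \left(32 + \left(0 - 8\right)\right) = \left(-128 + 1152 - 216\right) - \left(32 - 8\right) = 808 - 24 = 784$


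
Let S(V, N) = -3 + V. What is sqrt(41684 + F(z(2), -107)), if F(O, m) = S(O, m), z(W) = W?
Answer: sqrt(41683) ≈ 204.16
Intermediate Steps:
F(O, m) = -3 + O
sqrt(41684 + F(z(2), -107)) = sqrt(41684 + (-3 + 2)) = sqrt(41684 - 1) = sqrt(41683)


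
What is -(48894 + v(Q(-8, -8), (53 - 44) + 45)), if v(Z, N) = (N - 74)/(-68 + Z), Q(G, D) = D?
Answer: -928991/19 ≈ -48894.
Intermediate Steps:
v(Z, N) = (-74 + N)/(-68 + Z)
-(48894 + v(Q(-8, -8), (53 - 44) + 45)) = -(48894 + (-74 + ((53 - 44) + 45))/(-68 - 8)) = -(48894 + (-74 + (9 + 45))/(-76)) = -(48894 - (-74 + 54)/76) = -(48894 - 1/76*(-20)) = -(48894 + 5/19) = -1*928991/19 = -928991/19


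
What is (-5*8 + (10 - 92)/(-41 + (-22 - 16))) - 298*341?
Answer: -8030900/79 ≈ -1.0166e+5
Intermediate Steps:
(-5*8 + (10 - 92)/(-41 + (-22 - 16))) - 298*341 = (-40 - 82/(-41 - 38)) - 101618 = (-40 - 82/(-79)) - 101618 = (-40 - 82*(-1/79)) - 101618 = (-40 + 82/79) - 101618 = -3078/79 - 101618 = -8030900/79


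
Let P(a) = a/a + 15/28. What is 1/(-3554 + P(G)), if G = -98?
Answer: -28/99469 ≈ -0.00028149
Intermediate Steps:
P(a) = 43/28 (P(a) = 1 + 15*(1/28) = 1 + 15/28 = 43/28)
1/(-3554 + P(G)) = 1/(-3554 + 43/28) = 1/(-99469/28) = -28/99469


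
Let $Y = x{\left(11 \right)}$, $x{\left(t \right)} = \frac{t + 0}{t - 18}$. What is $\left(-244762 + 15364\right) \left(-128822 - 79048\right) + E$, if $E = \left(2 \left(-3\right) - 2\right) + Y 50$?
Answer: $\frac{333794735214}{7} \approx 4.7685 \cdot 10^{10}$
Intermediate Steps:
$x{\left(t \right)} = \frac{t}{-18 + t}$
$Y = - \frac{11}{7}$ ($Y = \frac{11}{-18 + 11} = \frac{11}{-7} = 11 \left(- \frac{1}{7}\right) = - \frac{11}{7} \approx -1.5714$)
$E = - \frac{606}{7}$ ($E = \left(2 \left(-3\right) - 2\right) - \frac{550}{7} = \left(-6 - 2\right) - \frac{550}{7} = -8 - \frac{550}{7} = - \frac{606}{7} \approx -86.571$)
$\left(-244762 + 15364\right) \left(-128822 - 79048\right) + E = \left(-244762 + 15364\right) \left(-128822 - 79048\right) - \frac{606}{7} = \left(-229398\right) \left(-207870\right) - \frac{606}{7} = 47684962260 - \frac{606}{7} = \frac{333794735214}{7}$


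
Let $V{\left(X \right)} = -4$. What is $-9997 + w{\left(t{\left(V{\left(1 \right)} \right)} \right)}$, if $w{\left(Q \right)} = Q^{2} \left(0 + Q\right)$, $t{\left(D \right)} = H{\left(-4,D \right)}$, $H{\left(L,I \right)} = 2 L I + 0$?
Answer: $22771$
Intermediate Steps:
$H{\left(L,I \right)} = 2 I L$ ($H{\left(L,I \right)} = 2 I L + 0 = 2 I L$)
$t{\left(D \right)} = - 8 D$ ($t{\left(D \right)} = 2 D \left(-4\right) = - 8 D$)
$w{\left(Q \right)} = Q^{3}$ ($w{\left(Q \right)} = Q^{2} Q = Q^{3}$)
$-9997 + w{\left(t{\left(V{\left(1 \right)} \right)} \right)} = -9997 + \left(\left(-8\right) \left(-4\right)\right)^{3} = -9997 + 32^{3} = -9997 + 32768 = 22771$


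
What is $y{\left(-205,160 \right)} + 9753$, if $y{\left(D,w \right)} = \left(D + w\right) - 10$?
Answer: $9698$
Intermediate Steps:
$y{\left(D,w \right)} = -10 + D + w$
$y{\left(-205,160 \right)} + 9753 = \left(-10 - 205 + 160\right) + 9753 = -55 + 9753 = 9698$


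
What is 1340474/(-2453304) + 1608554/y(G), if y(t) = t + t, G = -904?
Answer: -246793471213/277223352 ≈ -890.23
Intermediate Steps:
y(t) = 2*t
1340474/(-2453304) + 1608554/y(G) = 1340474/(-2453304) + 1608554/((2*(-904))) = 1340474*(-1/2453304) + 1608554/(-1808) = -670237/1226652 + 1608554*(-1/1808) = -670237/1226652 - 804277/904 = -246793471213/277223352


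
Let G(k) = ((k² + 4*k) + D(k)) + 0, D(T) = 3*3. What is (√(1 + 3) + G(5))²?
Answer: 3136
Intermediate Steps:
D(T) = 9
G(k) = 9 + k² + 4*k (G(k) = ((k² + 4*k) + 9) + 0 = (9 + k² + 4*k) + 0 = 9 + k² + 4*k)
(√(1 + 3) + G(5))² = (√(1 + 3) + (9 + 5² + 4*5))² = (√4 + (9 + 25 + 20))² = (2 + 54)² = 56² = 3136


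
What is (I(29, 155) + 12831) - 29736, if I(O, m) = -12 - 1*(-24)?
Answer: -16893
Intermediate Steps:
I(O, m) = 12 (I(O, m) = -12 + 24 = 12)
(I(29, 155) + 12831) - 29736 = (12 + 12831) - 29736 = 12843 - 29736 = -16893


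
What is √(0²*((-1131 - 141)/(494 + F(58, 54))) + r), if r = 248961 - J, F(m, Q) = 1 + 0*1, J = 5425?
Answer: 4*√15221 ≈ 493.49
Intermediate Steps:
F(m, Q) = 1 (F(m, Q) = 1 + 0 = 1)
r = 243536 (r = 248961 - 1*5425 = 248961 - 5425 = 243536)
√(0²*((-1131 - 141)/(494 + F(58, 54))) + r) = √(0²*((-1131 - 141)/(494 + 1)) + 243536) = √(0*(-1272/495) + 243536) = √(0*(-1272*1/495) + 243536) = √(0*(-424/165) + 243536) = √(0 + 243536) = √243536 = 4*√15221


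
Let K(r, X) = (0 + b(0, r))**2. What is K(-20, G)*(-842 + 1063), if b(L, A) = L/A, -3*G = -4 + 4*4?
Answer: 0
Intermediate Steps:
G = -4 (G = -(-4 + 4*4)/3 = -(-4 + 16)/3 = -1/3*12 = -4)
K(r, X) = 0 (K(r, X) = (0 + 0/r)**2 = (0 + 0)**2 = 0**2 = 0)
K(-20, G)*(-842 + 1063) = 0*(-842 + 1063) = 0*221 = 0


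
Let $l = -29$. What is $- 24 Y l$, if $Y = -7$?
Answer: $-4872$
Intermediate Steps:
$- 24 Y l = \left(-24\right) \left(-7\right) \left(-29\right) = 168 \left(-29\right) = -4872$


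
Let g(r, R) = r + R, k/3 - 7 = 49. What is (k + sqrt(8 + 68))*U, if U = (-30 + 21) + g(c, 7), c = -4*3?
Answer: -2352 - 28*sqrt(19) ≈ -2474.1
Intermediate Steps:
k = 168 (k = 21 + 3*49 = 21 + 147 = 168)
c = -12
g(r, R) = R + r
U = -14 (U = (-30 + 21) + (7 - 12) = -9 - 5 = -14)
(k + sqrt(8 + 68))*U = (168 + sqrt(8 + 68))*(-14) = (168 + sqrt(76))*(-14) = (168 + 2*sqrt(19))*(-14) = -2352 - 28*sqrt(19)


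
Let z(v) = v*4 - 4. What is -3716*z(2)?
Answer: -14864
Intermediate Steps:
z(v) = -4 + 4*v (z(v) = 4*v - 4 = -4 + 4*v)
-3716*z(2) = -3716*(-4 + 4*2) = -3716*(-4 + 8) = -3716*4 = -14864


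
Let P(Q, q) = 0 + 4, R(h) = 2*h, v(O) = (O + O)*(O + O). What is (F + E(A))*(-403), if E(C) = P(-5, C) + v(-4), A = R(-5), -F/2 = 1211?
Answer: 948662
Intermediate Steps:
F = -2422 (F = -2*1211 = -2422)
v(O) = 4*O**2 (v(O) = (2*O)*(2*O) = 4*O**2)
P(Q, q) = 4
A = -10 (A = 2*(-5) = -10)
E(C) = 68 (E(C) = 4 + 4*(-4)**2 = 4 + 4*16 = 4 + 64 = 68)
(F + E(A))*(-403) = (-2422 + 68)*(-403) = -2354*(-403) = 948662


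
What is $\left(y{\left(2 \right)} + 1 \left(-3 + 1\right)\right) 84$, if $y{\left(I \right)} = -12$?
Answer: $-1176$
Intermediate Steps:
$\left(y{\left(2 \right)} + 1 \left(-3 + 1\right)\right) 84 = \left(-12 + 1 \left(-3 + 1\right)\right) 84 = \left(-12 + 1 \left(-2\right)\right) 84 = \left(-12 - 2\right) 84 = \left(-14\right) 84 = -1176$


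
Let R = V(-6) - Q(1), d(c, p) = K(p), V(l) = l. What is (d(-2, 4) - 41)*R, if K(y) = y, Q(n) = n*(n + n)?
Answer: 296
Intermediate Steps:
Q(n) = 2*n² (Q(n) = n*(2*n) = 2*n²)
d(c, p) = p
R = -8 (R = -6 - 2*1² = -6 - 2 = -8)
(d(-2, 4) - 41)*R = (4 - 41)*(-8) = -37*(-8) = 296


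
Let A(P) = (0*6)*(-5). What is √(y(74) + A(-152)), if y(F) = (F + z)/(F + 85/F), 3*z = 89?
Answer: √383942562/16683 ≈ 1.1745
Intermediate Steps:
z = 89/3 (z = (⅓)*89 = 89/3 ≈ 29.667)
A(P) = 0 (A(P) = 0*(-5) = 0)
y(F) = (89/3 + F)/(F + 85/F) (y(F) = (F + 89/3)/(F + 85/F) = (89/3 + F)/(F + 85/F))
√(y(74) + A(-152)) = √((⅓)*74*(89 + 3*74)/(85 + 74²) + 0) = √((⅓)*74*(89 + 222)/(85 + 5476) + 0) = √((⅓)*74*311/5561 + 0) = √((⅓)*74*(1/5561)*311 + 0) = √(23014/16683 + 0) = √(23014/16683) = √383942562/16683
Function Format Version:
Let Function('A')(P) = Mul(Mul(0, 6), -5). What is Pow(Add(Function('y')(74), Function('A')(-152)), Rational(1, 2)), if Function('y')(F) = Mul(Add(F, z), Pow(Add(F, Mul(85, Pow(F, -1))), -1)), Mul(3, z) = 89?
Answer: Mul(Rational(1, 16683), Pow(383942562, Rational(1, 2))) ≈ 1.1745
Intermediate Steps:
z = Rational(89, 3) (z = Mul(Rational(1, 3), 89) = Rational(89, 3) ≈ 29.667)
Function('A')(P) = 0 (Function('A')(P) = Mul(0, -5) = 0)
Function('y')(F) = Mul(Pow(Add(F, Mul(85, Pow(F, -1))), -1), Add(Rational(89, 3), F)) (Function('y')(F) = Mul(Add(F, Rational(89, 3)), Pow(Add(F, Mul(85, Pow(F, -1))), -1)) = Mul(Add(Rational(89, 3), F), Pow(Add(F, Mul(85, Pow(F, -1))), -1)) = Mul(Pow(Add(F, Mul(85, Pow(F, -1))), -1), Add(Rational(89, 3), F)))
Pow(Add(Function('y')(74), Function('A')(-152)), Rational(1, 2)) = Pow(Add(Mul(Rational(1, 3), 74, Pow(Add(85, Pow(74, 2)), -1), Add(89, Mul(3, 74))), 0), Rational(1, 2)) = Pow(Add(Mul(Rational(1, 3), 74, Pow(Add(85, 5476), -1), Add(89, 222)), 0), Rational(1, 2)) = Pow(Add(Mul(Rational(1, 3), 74, Pow(5561, -1), 311), 0), Rational(1, 2)) = Pow(Add(Mul(Rational(1, 3), 74, Rational(1, 5561), 311), 0), Rational(1, 2)) = Pow(Add(Rational(23014, 16683), 0), Rational(1, 2)) = Pow(Rational(23014, 16683), Rational(1, 2)) = Mul(Rational(1, 16683), Pow(383942562, Rational(1, 2)))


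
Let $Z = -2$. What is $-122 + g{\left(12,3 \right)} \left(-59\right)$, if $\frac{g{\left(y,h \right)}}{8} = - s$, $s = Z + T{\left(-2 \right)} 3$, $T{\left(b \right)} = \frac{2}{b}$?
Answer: $-2482$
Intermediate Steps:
$s = -5$ ($s = -2 + \frac{2}{-2} \cdot 3 = -2 + 2 \left(- \frac{1}{2}\right) 3 = -2 - 3 = -5$)
$g{\left(y,h \right)} = 40$ ($g{\left(y,h \right)} = 8 \left(\left(-1\right) \left(-5\right)\right) = 8 \cdot 5 = 40$)
$-122 + g{\left(12,3 \right)} \left(-59\right) = -122 + 40 \left(-59\right) = -122 - 2360 = -2482$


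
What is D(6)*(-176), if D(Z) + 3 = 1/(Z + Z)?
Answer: 1540/3 ≈ 513.33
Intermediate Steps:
D(Z) = -3 + 1/(2*Z) (D(Z) = -3 + 1/(Z + Z) = -3 + 1/(2*Z))
D(6)*(-176) = (-3 + (1/2)/6)*(-176) = (-3 + (1/2)*(1/6))*(-176) = (-3 + 1/12)*(-176) = -35/12*(-176) = 1540/3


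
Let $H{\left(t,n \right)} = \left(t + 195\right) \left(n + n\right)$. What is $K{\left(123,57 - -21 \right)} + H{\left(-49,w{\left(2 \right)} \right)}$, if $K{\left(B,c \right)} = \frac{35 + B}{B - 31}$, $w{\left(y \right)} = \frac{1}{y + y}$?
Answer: $\frac{3437}{46} \approx 74.717$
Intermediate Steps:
$w{\left(y \right)} = \frac{1}{2 y}$
$H{\left(t,n \right)} = 2 n \left(195 + t\right)$ ($H{\left(t,n \right)} = \left(195 + t\right) 2 n = 2 n \left(195 + t\right)$)
$K{\left(B,c \right)} = \frac{35 + B}{-31 + B}$
$K{\left(123,57 - -21 \right)} + H{\left(-49,w{\left(2 \right)} \right)} = \frac{35 + 123}{-31 + 123} + 2 \frac{1}{2 \cdot 2} \left(195 - 49\right) = \frac{1}{92} \cdot 158 + 2 \cdot \frac{1}{2} \cdot \frac{1}{2} \cdot 146 = \frac{1}{92} \cdot 158 + 2 \cdot \frac{1}{4} \cdot 146 = \frac{79}{46} + 73 = \frac{3437}{46}$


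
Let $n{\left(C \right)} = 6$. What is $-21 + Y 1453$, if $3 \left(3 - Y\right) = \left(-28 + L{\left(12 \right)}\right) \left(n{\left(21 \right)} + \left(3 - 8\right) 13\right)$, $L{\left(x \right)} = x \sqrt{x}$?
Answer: $- \frac{2387342}{3} + 685816 \sqrt{3} \approx 3.9209 \cdot 10^{5}$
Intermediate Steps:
$L{\left(x \right)} = x^{\frac{3}{2}}$
$Y = - \frac{1643}{3} + 472 \sqrt{3}$ ($Y = 3 - \frac{\left(-28 + 12^{\frac{3}{2}}\right) \left(6 + \left(3 - 8\right) 13\right)}{3} = 3 - \frac{\left(-28 + 24 \sqrt{3}\right) \left(6 - 65\right)}{3} = 3 - \frac{\left(-28 + 24 \sqrt{3}\right) \left(-59\right)}{3} = 3 - \frac{1652 - 1416 \sqrt{3}}{3} = 3 - \left(\frac{1652}{3} - 472 \sqrt{3}\right) = - \frac{1643}{3} + 472 \sqrt{3} \approx 269.86$)
$-21 + Y 1453 = -21 + \left(- \frac{1643}{3} + 472 \sqrt{3}\right) 1453 = -21 - \left(\frac{2387279}{3} - 685816 \sqrt{3}\right) = - \frac{2387342}{3} + 685816 \sqrt{3}$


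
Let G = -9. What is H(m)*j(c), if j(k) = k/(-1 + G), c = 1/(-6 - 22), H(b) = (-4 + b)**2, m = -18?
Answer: 121/70 ≈ 1.7286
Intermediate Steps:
c = -1/28 (c = 1/(-28) = -1/28 ≈ -0.035714)
j(k) = -k/10 (j(k) = k/(-1 - 9) = k/(-10) = k*(-1/10) = -k/10)
H(m)*j(c) = (-4 - 18)**2*(-1/10*(-1/28)) = (-22)**2*(1/280) = 484*(1/280) = 121/70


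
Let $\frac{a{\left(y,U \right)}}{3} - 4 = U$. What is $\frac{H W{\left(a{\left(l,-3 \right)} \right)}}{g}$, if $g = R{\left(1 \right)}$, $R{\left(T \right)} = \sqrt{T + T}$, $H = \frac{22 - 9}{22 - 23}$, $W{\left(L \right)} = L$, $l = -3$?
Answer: $- \frac{39 \sqrt{2}}{2} \approx -27.577$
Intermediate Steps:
$a{\left(y,U \right)} = 12 + 3 U$
$H = -13$ ($H = \frac{13}{-1} = 13 \left(-1\right) = -13$)
$R{\left(T \right)} = \sqrt{2} \sqrt{T}$ ($R{\left(T \right)} = \sqrt{2 T} = \sqrt{2} \sqrt{T}$)
$g = \sqrt{2}$ ($g = \sqrt{2} \sqrt{1} = \sqrt{2} \cdot 1 = \sqrt{2} \approx 1.4142$)
$\frac{H W{\left(a{\left(l,-3 \right)} \right)}}{g} = \frac{\left(-13\right) \left(12 + 3 \left(-3\right)\right)}{\sqrt{2}} = - 13 \left(12 - 9\right) \frac{\sqrt{2}}{2} = \left(-13\right) 3 \frac{\sqrt{2}}{2} = - 39 \frac{\sqrt{2}}{2} = - \frac{39 \sqrt{2}}{2}$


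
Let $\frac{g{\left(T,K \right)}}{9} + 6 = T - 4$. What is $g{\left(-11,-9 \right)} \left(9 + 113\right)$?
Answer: $-23058$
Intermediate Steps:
$g{\left(T,K \right)} = -90 + 9 T$ ($g{\left(T,K \right)} = -54 + 9 \left(T - 4\right) = -54 + 9 \left(-4 + T\right) = -54 + \left(-36 + 9 T\right) = -90 + 9 T$)
$g{\left(-11,-9 \right)} \left(9 + 113\right) = \left(-90 + 9 \left(-11\right)\right) \left(9 + 113\right) = \left(-90 - 99\right) 122 = \left(-189\right) 122 = -23058$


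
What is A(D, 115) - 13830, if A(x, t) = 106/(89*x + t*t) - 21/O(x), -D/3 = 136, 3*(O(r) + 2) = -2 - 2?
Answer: -3191478679/230870 ≈ -13824.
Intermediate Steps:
O(r) = -10/3 (O(r) = -2 + (-2 - 2)/3 = -2 + (⅓)*(-4) = -2 - 4/3 = -10/3)
D = -408 (D = -3*136 = -408)
A(x, t) = 63/10 + 106/(t² + 89*x) (A(x, t) = 106/(89*x + t*t) - 21/(-10/3) = 106/(89*x + t²) - 21*(-3/10) = 106/(t² + 89*x) + 63/10 = 63/10 + 106/(t² + 89*x))
A(D, 115) - 13830 = (1060 + 63*115² + 5607*(-408))/(10*(115² + 89*(-408))) - 13830 = (1060 + 63*13225 - 2287656)/(10*(13225 - 36312)) - 13830 = (⅒)*(1060 + 833175 - 2287656)/(-23087) - 13830 = (⅒)*(-1/23087)*(-1453421) - 13830 = 1453421/230870 - 13830 = -3191478679/230870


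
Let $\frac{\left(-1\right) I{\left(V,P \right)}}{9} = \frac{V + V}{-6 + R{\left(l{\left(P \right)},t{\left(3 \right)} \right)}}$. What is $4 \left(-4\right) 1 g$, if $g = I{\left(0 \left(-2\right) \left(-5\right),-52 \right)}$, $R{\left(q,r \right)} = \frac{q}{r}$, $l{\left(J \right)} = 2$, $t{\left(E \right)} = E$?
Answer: $0$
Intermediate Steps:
$I{\left(V,P \right)} = \frac{27 V}{8}$ ($I{\left(V,P \right)} = - 9 \frac{V + V}{-6 + \frac{2}{3}} = - 9 \frac{2 V}{-6 + 2 \cdot \frac{1}{3}} = - 9 \frac{2 V}{-6 + \frac{2}{3}} = - 9 \frac{2 V}{- \frac{16}{3}} = - 9 \cdot 2 V \left(- \frac{3}{16}\right) = - 9 \left(- \frac{3 V}{8}\right) = \frac{27 V}{8}$)
$g = 0$ ($g = \frac{27 \cdot 0 \left(-2\right) \left(-5\right)}{8} = \frac{27 \cdot 0 \left(-5\right)}{8} = \frac{27}{8} \cdot 0 = 0$)
$4 \left(-4\right) 1 g = 4 \left(-4\right) 1 \cdot 0 = \left(-16\right) 1 \cdot 0 = \left(-16\right) 0 = 0$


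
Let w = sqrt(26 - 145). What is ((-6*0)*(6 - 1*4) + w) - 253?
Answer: -253 + I*sqrt(119) ≈ -253.0 + 10.909*I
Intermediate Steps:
w = I*sqrt(119) (w = sqrt(-119) = I*sqrt(119) ≈ 10.909*I)
((-6*0)*(6 - 1*4) + w) - 253 = ((-6*0)*(6 - 1*4) + I*sqrt(119)) - 253 = (0*(6 - 4) + I*sqrt(119)) - 253 = (0*2 + I*sqrt(119)) - 253 = (0 + I*sqrt(119)) - 253 = I*sqrt(119) - 253 = -253 + I*sqrt(119)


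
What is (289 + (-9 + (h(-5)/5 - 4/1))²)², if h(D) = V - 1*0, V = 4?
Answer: 119814916/625 ≈ 1.9170e+5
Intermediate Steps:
h(D) = 4 (h(D) = 4 - 1*0 = 4 + 0 = 4)
(289 + (-9 + (h(-5)/5 - 4/1))²)² = (289 + (-9 + (4/5 - 4/1))²)² = (289 + (-9 + (4*(⅕) - 4*1))²)² = (289 + (-9 + (⅘ - 4))²)² = (289 + (-9 - 16/5)²)² = (289 + (-61/5)²)² = (289 + 3721/25)² = (10946/25)² = 119814916/625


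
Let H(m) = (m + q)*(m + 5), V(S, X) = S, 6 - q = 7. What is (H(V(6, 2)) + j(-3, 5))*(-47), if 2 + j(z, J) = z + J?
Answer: -2585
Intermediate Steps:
q = -1 (q = 6 - 1*7 = 6 - 7 = -1)
j(z, J) = -2 + J + z (j(z, J) = -2 + (z + J) = -2 + (J + z) = -2 + J + z)
H(m) = (-1 + m)*(5 + m) (H(m) = (m - 1)*(m + 5) = (-1 + m)*(5 + m))
(H(V(6, 2)) + j(-3, 5))*(-47) = ((-5 + 6**2 + 4*6) + (-2 + 5 - 3))*(-47) = ((-5 + 36 + 24) + 0)*(-47) = (55 + 0)*(-47) = 55*(-47) = -2585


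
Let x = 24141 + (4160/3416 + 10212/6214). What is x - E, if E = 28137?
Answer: -5297653342/1326689 ≈ -3993.1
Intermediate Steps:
x = 32031395051/1326689 (x = 24141 + (4160*(1/3416) + 10212*(1/6214)) = 24141 + (520/427 + 5106/3107) = 24141 + 3795902/1326689 = 32031395051/1326689 ≈ 24144.)
x - E = 32031395051/1326689 - 1*28137 = 32031395051/1326689 - 28137 = -5297653342/1326689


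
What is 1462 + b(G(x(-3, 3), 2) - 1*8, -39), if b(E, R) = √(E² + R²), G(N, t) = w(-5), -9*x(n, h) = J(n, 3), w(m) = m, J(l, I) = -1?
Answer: 1462 + 13*√10 ≈ 1503.1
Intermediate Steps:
x(n, h) = ⅑ (x(n, h) = -⅑*(-1) = ⅑)
G(N, t) = -5
1462 + b(G(x(-3, 3), 2) - 1*8, -39) = 1462 + √((-5 - 1*8)² + (-39)²) = 1462 + √((-5 - 8)² + 1521) = 1462 + √((-13)² + 1521) = 1462 + √(169 + 1521) = 1462 + √1690 = 1462 + 13*√10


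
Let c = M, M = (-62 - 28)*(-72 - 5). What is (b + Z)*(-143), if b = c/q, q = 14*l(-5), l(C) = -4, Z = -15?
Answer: 79365/4 ≈ 19841.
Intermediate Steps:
q = -56 (q = 14*(-4) = -56)
M = 6930 (M = -90*(-77) = 6930)
c = 6930
b = -495/4 (b = 6930/(-56) = 6930*(-1/56) = -495/4 ≈ -123.75)
(b + Z)*(-143) = (-495/4 - 15)*(-143) = -555/4*(-143) = 79365/4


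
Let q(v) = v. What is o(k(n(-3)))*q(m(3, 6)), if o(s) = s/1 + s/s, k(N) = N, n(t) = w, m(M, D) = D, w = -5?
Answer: -24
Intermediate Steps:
n(t) = -5
o(s) = 1 + s (o(s) = s*1 + 1 = s + 1 = 1 + s)
o(k(n(-3)))*q(m(3, 6)) = (1 - 5)*6 = -4*6 = -24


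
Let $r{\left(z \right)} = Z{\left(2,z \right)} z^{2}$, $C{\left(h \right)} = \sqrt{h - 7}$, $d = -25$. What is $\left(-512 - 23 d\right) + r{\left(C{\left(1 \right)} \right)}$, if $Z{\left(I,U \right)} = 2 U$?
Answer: $63 - 12 i \sqrt{6} \approx 63.0 - 29.394 i$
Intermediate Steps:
$C{\left(h \right)} = \sqrt{-7 + h}$
$r{\left(z \right)} = 2 z^{3}$ ($r{\left(z \right)} = 2 z z^{2} = 2 z^{3}$)
$\left(-512 - 23 d\right) + r{\left(C{\left(1 \right)} \right)} = \left(-512 - -575\right) + 2 \left(\sqrt{-7 + 1}\right)^{3} = \left(-512 + 575\right) + 2 \left(\sqrt{-6}\right)^{3} = 63 + 2 \left(i \sqrt{6}\right)^{3} = 63 + 2 \left(- 6 i \sqrt{6}\right) = 63 - 12 i \sqrt{6}$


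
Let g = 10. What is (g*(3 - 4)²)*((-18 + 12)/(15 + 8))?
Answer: -60/23 ≈ -2.6087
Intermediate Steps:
(g*(3 - 4)²)*((-18 + 12)/(15 + 8)) = (10*(3 - 4)²)*((-18 + 12)/(15 + 8)) = (10*(-1)²)*(-6/23) = (10*1)*(-6*1/23) = 10*(-6/23) = -60/23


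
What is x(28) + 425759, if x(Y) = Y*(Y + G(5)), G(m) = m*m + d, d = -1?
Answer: 427215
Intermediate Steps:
G(m) = -1 + m**2 (G(m) = m*m - 1 = m**2 - 1 = -1 + m**2)
x(Y) = Y*(24 + Y) (x(Y) = Y*(Y + (-1 + 5**2)) = Y*(Y + (-1 + 25)) = Y*(Y + 24) = Y*(24 + Y))
x(28) + 425759 = 28*(24 + 28) + 425759 = 28*52 + 425759 = 1456 + 425759 = 427215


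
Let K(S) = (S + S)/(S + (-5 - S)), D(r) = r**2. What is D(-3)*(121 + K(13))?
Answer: 5211/5 ≈ 1042.2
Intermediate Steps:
K(S) = -2*S/5 (K(S) = (2*S)/(-5) = (2*S)*(-1/5) = -2*S/5)
D(-3)*(121 + K(13)) = (-3)**2*(121 - 2/5*13) = 9*(121 - 26/5) = 9*(579/5) = 5211/5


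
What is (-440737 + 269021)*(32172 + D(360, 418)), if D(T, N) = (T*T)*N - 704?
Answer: -9307740083888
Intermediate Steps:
D(T, N) = -704 + N*T² (D(T, N) = T²*N - 704 = N*T² - 704 = -704 + N*T²)
(-440737 + 269021)*(32172 + D(360, 418)) = (-440737 + 269021)*(32172 + (-704 + 418*360²)) = -171716*(32172 + (-704 + 418*129600)) = -171716*(32172 + (-704 + 54172800)) = -171716*(32172 + 54172096) = -171716*54204268 = -9307740083888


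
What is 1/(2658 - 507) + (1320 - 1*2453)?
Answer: -2437082/2151 ≈ -1133.0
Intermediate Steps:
1/(2658 - 507) + (1320 - 1*2453) = 1/2151 + (1320 - 2453) = 1/2151 - 1133 = -2437082/2151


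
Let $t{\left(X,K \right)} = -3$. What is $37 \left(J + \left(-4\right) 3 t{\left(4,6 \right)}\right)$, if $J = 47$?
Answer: $3071$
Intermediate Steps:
$37 \left(J + \left(-4\right) 3 t{\left(4,6 \right)}\right) = 37 \left(47 + \left(-4\right) 3 \left(-3\right)\right) = 37 \left(47 - -36\right) = 37 \left(47 + 36\right) = 37 \cdot 83 = 3071$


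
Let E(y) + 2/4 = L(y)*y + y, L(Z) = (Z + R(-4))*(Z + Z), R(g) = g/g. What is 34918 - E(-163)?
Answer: 17286875/2 ≈ 8.6434e+6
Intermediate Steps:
R(g) = 1
L(Z) = 2*Z*(1 + Z) (L(Z) = (Z + 1)*(Z + Z) = (1 + Z)*(2*Z) = 2*Z*(1 + Z))
E(y) = -½ + y + 2*y²*(1 + y) (E(y) = -½ + ((2*y*(1 + y))*y + y) = -½ + (2*y²*(1 + y) + y) = -½ + (y + 2*y²*(1 + y)) = -½ + y + 2*y²*(1 + y))
34918 - E(-163) = 34918 - (-½ - 163 + 2*(-163)²*(1 - 163)) = 34918 - (-½ - 163 + 2*26569*(-162)) = 34918 - (-½ - 163 - 8608356) = 34918 - 1*(-17217039/2) = 34918 + 17217039/2 = 17286875/2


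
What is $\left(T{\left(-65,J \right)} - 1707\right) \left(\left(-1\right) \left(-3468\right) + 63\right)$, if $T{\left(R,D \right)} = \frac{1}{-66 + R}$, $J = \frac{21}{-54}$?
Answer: $- \frac{789595158}{131} \approx -6.0274 \cdot 10^{6}$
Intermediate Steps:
$J = - \frac{7}{18}$ ($J = 21 \left(- \frac{1}{54}\right) = - \frac{7}{18} \approx -0.38889$)
$\left(T{\left(-65,J \right)} - 1707\right) \left(\left(-1\right) \left(-3468\right) + 63\right) = \left(\frac{1}{-66 - 65} - 1707\right) \left(\left(-1\right) \left(-3468\right) + 63\right) = \left(\frac{1}{-131} - 1707\right) \left(3468 + 63\right) = \left(- \frac{1}{131} - 1707\right) 3531 = \left(- \frac{223618}{131}\right) 3531 = - \frac{789595158}{131}$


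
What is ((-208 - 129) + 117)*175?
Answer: -38500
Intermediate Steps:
((-208 - 129) + 117)*175 = (-337 + 117)*175 = -220*175 = -38500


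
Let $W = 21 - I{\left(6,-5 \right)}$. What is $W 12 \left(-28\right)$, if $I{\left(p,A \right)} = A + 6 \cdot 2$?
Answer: $-4704$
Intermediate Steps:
$I{\left(p,A \right)} = 12 + A$ ($I{\left(p,A \right)} = A + 12 = 12 + A$)
$W = 14$ ($W = 21 - \left(12 - 5\right) = 21 - 7 = 14$)
$W 12 \left(-28\right) = 14 \cdot 12 \left(-28\right) = 168 \left(-28\right) = -4704$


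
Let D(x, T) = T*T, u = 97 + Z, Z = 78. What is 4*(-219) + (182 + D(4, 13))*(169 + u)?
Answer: 119868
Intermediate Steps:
u = 175 (u = 97 + 78 = 175)
D(x, T) = T²
4*(-219) + (182 + D(4, 13))*(169 + u) = 4*(-219) + (182 + 13²)*(169 + 175) = -876 + (182 + 169)*344 = -876 + 351*344 = -876 + 120744 = 119868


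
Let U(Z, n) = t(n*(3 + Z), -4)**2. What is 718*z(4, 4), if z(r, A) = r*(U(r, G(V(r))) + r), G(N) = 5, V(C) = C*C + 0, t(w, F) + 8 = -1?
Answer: 244120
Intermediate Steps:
t(w, F) = -9 (t(w, F) = -8 - 1 = -9)
V(C) = C**2 (V(C) = C**2 + 0 = C**2)
U(Z, n) = 81 (U(Z, n) = (-9)**2 = 81)
z(r, A) = r*(81 + r)
718*z(4, 4) = 718*(4*(81 + 4)) = 718*(4*85) = 718*340 = 244120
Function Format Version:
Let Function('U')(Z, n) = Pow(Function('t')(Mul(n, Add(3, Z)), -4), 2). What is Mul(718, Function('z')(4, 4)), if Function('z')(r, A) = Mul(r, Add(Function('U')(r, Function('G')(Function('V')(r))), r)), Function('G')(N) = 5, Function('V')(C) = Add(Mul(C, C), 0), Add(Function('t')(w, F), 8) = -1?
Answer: 244120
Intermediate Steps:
Function('t')(w, F) = -9 (Function('t')(w, F) = Add(-8, -1) = -9)
Function('V')(C) = Pow(C, 2) (Function('V')(C) = Add(Pow(C, 2), 0) = Pow(C, 2))
Function('U')(Z, n) = 81 (Function('U')(Z, n) = Pow(-9, 2) = 81)
Function('z')(r, A) = Mul(r, Add(81, r))
Mul(718, Function('z')(4, 4)) = Mul(718, Mul(4, Add(81, 4))) = Mul(718, Mul(4, 85)) = Mul(718, 340) = 244120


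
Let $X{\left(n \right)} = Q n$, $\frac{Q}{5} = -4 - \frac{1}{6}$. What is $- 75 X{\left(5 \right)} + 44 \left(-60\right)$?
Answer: $\frac{10345}{2} \approx 5172.5$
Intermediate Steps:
$Q = - \frac{125}{6}$ ($Q = 5 \left(-4 - \frac{1}{6}\right) = 5 \left(- \frac{25}{6}\right) = - \frac{125}{6} \approx -20.833$)
$X{\left(n \right)} = - \frac{125 n}{6}$
$- 75 X{\left(5 \right)} + 44 \left(-60\right) = - 75 \left(\left(- \frac{125}{6}\right) 5\right) + 44 \left(-60\right) = \left(-75\right) \left(- \frac{625}{6}\right) - 2640 = \frac{15625}{2} - 2640 = \frac{10345}{2}$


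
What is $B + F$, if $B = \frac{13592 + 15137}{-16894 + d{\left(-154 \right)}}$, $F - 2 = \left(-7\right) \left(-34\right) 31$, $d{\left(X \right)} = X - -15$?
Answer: $\frac{125674811}{17033} \approx 7378.3$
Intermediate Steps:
$d{\left(X \right)} = 15 + X$ ($d{\left(X \right)} = X + 15 = 15 + X$)
$F = 7380$ ($F = 2 + \left(-7\right) \left(-34\right) 31 = 2 + 238 \cdot 31 = 2 + 7378 = 7380$)
$B = - \frac{28729}{17033}$ ($B = \frac{13592 + 15137}{-16894 + \left(15 - 154\right)} = \frac{28729}{-16894 - 139} = \frac{28729}{-17033} = 28729 \left(- \frac{1}{17033}\right) = - \frac{28729}{17033} \approx -1.6867$)
$B + F = - \frac{28729}{17033} + 7380 = \frac{125674811}{17033}$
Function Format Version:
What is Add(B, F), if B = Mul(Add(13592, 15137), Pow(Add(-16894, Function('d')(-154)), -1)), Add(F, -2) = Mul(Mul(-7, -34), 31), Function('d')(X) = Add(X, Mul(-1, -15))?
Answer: Rational(125674811, 17033) ≈ 7378.3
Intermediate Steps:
Function('d')(X) = Add(15, X) (Function('d')(X) = Add(X, 15) = Add(15, X))
F = 7380 (F = Add(2, Mul(Mul(-7, -34), 31)) = Add(2, Mul(238, 31)) = Add(2, 7378) = 7380)
B = Rational(-28729, 17033) (B = Mul(Add(13592, 15137), Pow(Add(-16894, Add(15, -154)), -1)) = Mul(28729, Pow(Add(-16894, -139), -1)) = Mul(28729, Pow(-17033, -1)) = Mul(28729, Rational(-1, 17033)) = Rational(-28729, 17033) ≈ -1.6867)
Add(B, F) = Add(Rational(-28729, 17033), 7380) = Rational(125674811, 17033)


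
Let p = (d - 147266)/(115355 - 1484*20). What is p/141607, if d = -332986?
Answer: -480252/12132179725 ≈ -3.9585e-5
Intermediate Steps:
p = -480252/85675 (p = (-332986 - 147266)/(115355 - 1484*20) = -480252/(115355 - 29680) = -480252/85675 ≈ -5.6055)
p/141607 = -480252/85675/141607 = -480252/85675*1/141607 = -480252/12132179725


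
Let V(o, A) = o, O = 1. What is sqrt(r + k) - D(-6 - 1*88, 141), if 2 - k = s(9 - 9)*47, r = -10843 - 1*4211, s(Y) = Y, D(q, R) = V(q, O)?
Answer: 94 + 2*I*sqrt(3763) ≈ 94.0 + 122.69*I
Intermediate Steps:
D(q, R) = q
r = -15054 (r = -10843 - 4211 = -15054)
k = 2 (k = 2 - (9 - 9)*47 = 2 - 0*47 = 2 - 1*0 = 2 + 0 = 2)
sqrt(r + k) - D(-6 - 1*88, 141) = sqrt(-15054 + 2) - (-6 - 1*88) = sqrt(-15052) - (-6 - 88) = 2*I*sqrt(3763) - 1*(-94) = 2*I*sqrt(3763) + 94 = 94 + 2*I*sqrt(3763)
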